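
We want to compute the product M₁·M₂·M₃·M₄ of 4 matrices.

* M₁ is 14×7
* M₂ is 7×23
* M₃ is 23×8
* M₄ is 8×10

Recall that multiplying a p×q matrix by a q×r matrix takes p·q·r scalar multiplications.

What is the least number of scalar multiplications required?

2828

Adjacent pairs: M₁M₂ = 14·7·23 = 2254; M₂M₃ = 7·23·8 = 1288; M₃M₄ = 23·8·10 = 1840.
Length 3: M₁..M₃: k=1: 0+1288+14·7·8=2072; k=2: 2254+0+14·23·8=4830 → min 2072 | M₂..M₄: k=2: 0+1840+7·23·10=3450; k=3: 1288+0+7·8·10=1848 → min 1848.
Length 4: M₁..M₄: k=1: 0+1848+14·7·10=2828; k=2: 2254+1840+14·23·10=7314; k=3: 2072+0+14·8·10=3192 → min 2828.
Optimal order: (M₁·((M₂·M₃)·M₄)) with cost 2828.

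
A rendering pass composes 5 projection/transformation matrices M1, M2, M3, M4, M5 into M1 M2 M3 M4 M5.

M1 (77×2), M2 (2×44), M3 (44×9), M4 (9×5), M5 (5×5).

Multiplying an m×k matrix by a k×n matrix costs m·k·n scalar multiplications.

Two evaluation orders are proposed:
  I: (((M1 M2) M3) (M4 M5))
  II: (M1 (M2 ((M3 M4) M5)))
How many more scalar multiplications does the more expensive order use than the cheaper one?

36668

Order I = (((M1 M2) M3) (M4 M5)): (M1 M2): 77×2 by 2×44 → 77×44, cost 77·2·44 = 6776; ((M1 M2) M3): 77×44 by 44×9 → 77×9, cost 77·44·9 = 30492; cumulative 37268; (M4 M5): 9×5 by 5×5 → 9×5, cost 9·5·5 = 225; (((M1 M2) M3) (M4 M5)): 77×9 by 9×5 → 77×5, cost 77·9·5 = 3465; cumulative 40958. Total 40958.
Order II = (M1 (M2 ((M3 M4) M5))): (M3 M4): 44×9 by 9×5 → 44×5, cost 44·9·5 = 1980; ((M3 M4) M5): 44×5 by 5×5 → 44×5, cost 44·5·5 = 1100; cumulative 3080; (M2 ((M3 M4) M5)): 2×44 by 44×5 → 2×5, cost 2·44·5 = 440; cumulative 3520; (M1 (M2 ((M3 M4) M5))): 77×2 by 2×5 → 77×5, cost 77·2·5 = 770; cumulative 4290. Total 4290.
Difference: |40958 − 4290| = 36668.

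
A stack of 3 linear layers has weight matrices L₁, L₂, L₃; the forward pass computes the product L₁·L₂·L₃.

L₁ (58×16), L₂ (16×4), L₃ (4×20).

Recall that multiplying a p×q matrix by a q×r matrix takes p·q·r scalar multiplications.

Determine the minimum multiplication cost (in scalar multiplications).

Order (L₁·(L₂·L₃)): (L₂·L₃): 16×4 by 4×20 → 16×20, cost 16·4·20 = 1280; (L₁·(L₂·L₃)): 58×16 by 16×20 → 58×20, cost 58·16·20 = 18560; cumulative 19840. Total 19840.
Order ((L₁·L₂)·L₃): (L₁·L₂): 58×16 by 16×4 → 58×4, cost 58·16·4 = 3712; ((L₁·L₂)·L₃): 58×4 by 4×20 → 58×20, cost 58·4·20 = 4640; cumulative 8352. Total 8352.
Minimum: 8352.

8352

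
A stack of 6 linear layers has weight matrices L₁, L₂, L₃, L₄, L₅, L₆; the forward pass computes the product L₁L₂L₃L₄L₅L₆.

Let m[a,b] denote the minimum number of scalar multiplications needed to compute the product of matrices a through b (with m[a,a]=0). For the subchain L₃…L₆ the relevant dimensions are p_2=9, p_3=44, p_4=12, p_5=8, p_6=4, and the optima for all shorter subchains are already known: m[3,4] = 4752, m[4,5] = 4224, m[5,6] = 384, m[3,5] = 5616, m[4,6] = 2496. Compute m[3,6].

4080

m[3,6] = min over k∈[3,5] of m[3,k]+m[k+1,6]+p_{2}·p_k·p_{6}.
k=3: 0 + 2496 + 9·44·4 = 4080; k=4: 4752 + 384 + 9·12·4 = 5568; k=5: 5616 + 0 + 9·8·4 = 5904.
Minimum: 4080 at k=3.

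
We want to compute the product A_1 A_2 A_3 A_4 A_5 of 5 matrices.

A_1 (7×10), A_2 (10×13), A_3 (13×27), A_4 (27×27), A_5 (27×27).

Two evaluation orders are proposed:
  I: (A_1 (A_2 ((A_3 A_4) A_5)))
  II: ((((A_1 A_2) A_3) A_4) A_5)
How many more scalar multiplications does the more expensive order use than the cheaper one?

Order I = (A_1 (A_2 ((A_3 A_4) A_5))): (A_3 A_4): 13×27 by 27×27 → 13×27, cost 13·27·27 = 9477; ((A_3 A_4) A_5): 13×27 by 27×27 → 13×27, cost 13·27·27 = 9477; cumulative 18954; (A_2 ((A_3 A_4) A_5)): 10×13 by 13×27 → 10×27, cost 10·13·27 = 3510; cumulative 22464; (A_1 (A_2 ((A_3 A_4) A_5))): 7×10 by 10×27 → 7×27, cost 7·10·27 = 1890; cumulative 24354. Total 24354.
Order II = ((((A_1 A_2) A_3) A_4) A_5): (A_1 A_2): 7×10 by 10×13 → 7×13, cost 7·10·13 = 910; ((A_1 A_2) A_3): 7×13 by 13×27 → 7×27, cost 7·13·27 = 2457; cumulative 3367; (((A_1 A_2) A_3) A_4): 7×27 by 27×27 → 7×27, cost 7·27·27 = 5103; cumulative 8470; ((((A_1 A_2) A_3) A_4) A_5): 7×27 by 27×27 → 7×27, cost 7·27·27 = 5103; cumulative 13573. Total 13573.
Difference: |24354 − 13573| = 10781.

10781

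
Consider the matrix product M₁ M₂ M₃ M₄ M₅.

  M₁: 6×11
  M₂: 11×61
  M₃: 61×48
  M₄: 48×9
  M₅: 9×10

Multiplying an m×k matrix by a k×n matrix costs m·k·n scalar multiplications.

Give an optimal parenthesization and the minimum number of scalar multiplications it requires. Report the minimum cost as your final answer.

Adjacent pairs: M₁M₂ = 6·11·61 = 4026; M₂M₃ = 11·61·48 = 32208; M₃M₄ = 61·48·9 = 26352; M₄M₅ = 48·9·10 = 4320.
Length 3: M₁..M₃: k=1: 0+32208+6·11·48=35376; k=2: 4026+0+6·61·48=21594 → min 21594 | M₂..M₄: k=2: 0+26352+11·61·9=32391; k=3: 32208+0+11·48·9=36960 → min 32391 | M₃..M₅: k=3: 0+4320+61·48·10=33600; k=4: 26352+0+61·9·10=31842 → min 31842.
Length 4: M₁..M₄: k=1: 0+32391+6·11·9=32985; k=2: 4026+26352+6·61·9=33672; k=3: 21594+0+6·48·9=24186 → min 24186 | M₂..M₅: k=2: 0+31842+11·61·10=38552; k=3: 32208+4320+11·48·10=41808; k=4: 32391+0+11·9·10=33381 → min 33381.
Length 5: M₁..M₅: k=1: 0+33381+6·11·10=34041; k=2: 4026+31842+6·61·10=39528; k=3: 21594+4320+6·48·10=28794; k=4: 24186+0+6·9·10=24726 → min 24726.
Optimal parenthesization: ((((M₁ M₂) M₃) M₄) M₅) with cost 24726.

24726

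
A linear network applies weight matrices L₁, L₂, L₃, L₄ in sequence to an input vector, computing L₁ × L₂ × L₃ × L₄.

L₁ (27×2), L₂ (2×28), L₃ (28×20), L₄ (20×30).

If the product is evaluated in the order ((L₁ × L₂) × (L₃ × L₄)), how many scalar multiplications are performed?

(L₁ × L₂): 27×2 by 2×28 → 27×28, cost 27·2·28 = 1512
(L₃ × L₄): 28×20 by 20×30 → 28×30, cost 28·20·30 = 16800
((L₁ × L₂) × (L₃ × L₄)): 27×28 by 28×30 → 27×30, cost 27·28·30 = 22680; cumulative 40992
Total: 40992 scalar multiplications.

40992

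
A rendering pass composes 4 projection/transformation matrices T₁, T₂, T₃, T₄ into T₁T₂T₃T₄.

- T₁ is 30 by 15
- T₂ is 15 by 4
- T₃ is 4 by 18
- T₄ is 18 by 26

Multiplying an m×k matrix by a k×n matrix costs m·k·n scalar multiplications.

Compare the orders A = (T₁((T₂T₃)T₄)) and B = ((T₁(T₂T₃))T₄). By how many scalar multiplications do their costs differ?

Order A = (T₁((T₂T₃)T₄)): (T₂T₃): 15×4 by 4×18 → 15×18, cost 15·4·18 = 1080; ((T₂T₃)T₄): 15×18 by 18×26 → 15×26, cost 15·18·26 = 7020; cumulative 8100; (T₁((T₂T₃)T₄)): 30×15 by 15×26 → 30×26, cost 30·15·26 = 11700; cumulative 19800. Total 19800.
Order B = ((T₁(T₂T₃))T₄): (T₂T₃): 15×4 by 4×18 → 15×18, cost 15·4·18 = 1080; (T₁(T₂T₃)): 30×15 by 15×18 → 30×18, cost 30·15·18 = 8100; cumulative 9180; ((T₁(T₂T₃))T₄): 30×18 by 18×26 → 30×26, cost 30·18·26 = 14040; cumulative 23220. Total 23220.
Difference: |19800 − 23220| = 3420.

3420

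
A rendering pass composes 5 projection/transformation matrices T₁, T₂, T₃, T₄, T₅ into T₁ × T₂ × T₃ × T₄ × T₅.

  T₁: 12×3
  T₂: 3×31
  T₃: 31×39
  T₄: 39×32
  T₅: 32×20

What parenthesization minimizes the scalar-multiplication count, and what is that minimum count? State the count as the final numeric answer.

10011

Adjacent pairs: T₁T₂ = 12·3·31 = 1116; T₂T₃ = 3·31·39 = 3627; T₃T₄ = 31·39·32 = 38688; T₄T₅ = 39·32·20 = 24960.
Length 3: T₁..T₃: k=1: 0+3627+12·3·39=5031; k=2: 1116+0+12·31·39=15624 → min 5031 | T₂..T₄: k=2: 0+38688+3·31·32=41664; k=3: 3627+0+3·39·32=7371 → min 7371 | T₃..T₅: k=3: 0+24960+31·39·20=49140; k=4: 38688+0+31·32·20=58528 → min 49140.
Length 4: T₁..T₄: k=1: 0+7371+12·3·32=8523; k=2: 1116+38688+12·31·32=51708; k=3: 5031+0+12·39·32=20007 → min 8523 | T₂..T₅: k=2: 0+49140+3·31·20=51000; k=3: 3627+24960+3·39·20=30927; k=4: 7371+0+3·32·20=9291 → min 9291.
Length 5: T₁..T₅: k=1: 0+9291+12·3·20=10011; k=2: 1116+49140+12·31·20=57696; k=3: 5031+24960+12·39·20=39351; k=4: 8523+0+12·32·20=16203 → min 10011.
Optimal parenthesization: (T₁ × (((T₂ × T₃) × T₄) × T₅)) with cost 10011.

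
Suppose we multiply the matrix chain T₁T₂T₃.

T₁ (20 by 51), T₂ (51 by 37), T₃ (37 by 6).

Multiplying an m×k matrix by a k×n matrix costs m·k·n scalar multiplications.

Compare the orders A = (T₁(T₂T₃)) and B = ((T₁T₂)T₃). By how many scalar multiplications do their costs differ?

24738

Order A = (T₁(T₂T₃)): (T₂T₃): 51×37 by 37×6 → 51×6, cost 51·37·6 = 11322; (T₁(T₂T₃)): 20×51 by 51×6 → 20×6, cost 20·51·6 = 6120; cumulative 17442. Total 17442.
Order B = ((T₁T₂)T₃): (T₁T₂): 20×51 by 51×37 → 20×37, cost 20·51·37 = 37740; ((T₁T₂)T₃): 20×37 by 37×6 → 20×6, cost 20·37·6 = 4440; cumulative 42180. Total 42180.
Difference: |17442 − 42180| = 24738.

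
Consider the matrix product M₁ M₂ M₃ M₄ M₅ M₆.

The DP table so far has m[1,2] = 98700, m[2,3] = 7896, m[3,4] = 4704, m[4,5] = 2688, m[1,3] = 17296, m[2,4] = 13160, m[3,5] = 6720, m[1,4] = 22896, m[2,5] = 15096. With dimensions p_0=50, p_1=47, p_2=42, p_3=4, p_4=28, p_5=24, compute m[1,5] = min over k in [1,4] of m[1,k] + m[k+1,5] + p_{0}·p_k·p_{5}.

m[1,5] = min over k∈[1,4] of m[1,k]+m[k+1,5]+p_{0}·p_k·p_{5}.
k=1: 0 + 15096 + 50·47·24 = 71496; k=2: 98700 + 6720 + 50·42·24 = 155820; k=3: 17296 + 2688 + 50·4·24 = 24784; k=4: 22896 + 0 + 50·28·24 = 56496.
Minimum: 24784 at k=3.

24784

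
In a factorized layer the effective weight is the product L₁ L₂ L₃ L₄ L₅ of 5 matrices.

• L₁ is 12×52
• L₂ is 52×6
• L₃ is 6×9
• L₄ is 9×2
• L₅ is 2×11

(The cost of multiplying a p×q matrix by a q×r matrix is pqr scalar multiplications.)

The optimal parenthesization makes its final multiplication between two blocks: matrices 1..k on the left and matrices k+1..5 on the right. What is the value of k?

4

Adjacent pairs: L₁L₂ = 12·52·6 = 3744; L₂L₃ = 52·6·9 = 2808; L₃L₄ = 6·9·2 = 108; L₄L₅ = 9·2·11 = 198.
Length 3: L₁..L₃: k=1: 0+2808+12·52·9=8424; k=2: 3744+0+12·6·9=4392 → min 4392 | L₂..L₄: k=2: 0+108+52·6·2=732; k=3: 2808+0+52·9·2=3744 → min 732 | L₃..L₅: k=3: 0+198+6·9·11=792; k=4: 108+0+6·2·11=240 → min 240.
Length 4: L₁..L₄: k=1: 0+732+12·52·2=1980; k=2: 3744+108+12·6·2=3996; k=3: 4392+0+12·9·2=4608 → min 1980 | L₂..L₅: k=2: 0+240+52·6·11=3672; k=3: 2808+198+52·9·11=8154; k=4: 732+0+52·2·11=1876 → min 1876.
Top-level splits: k=1: (L₁..L₁)·(L₂..L₅) → 0+1876+12·52·11 = 8740; k=2: (L₁..L₂)·(L₃..L₅) → 3744+240+12·6·11 = 4776; k=3: (L₁..L₃)·(L₄..L₅) → 4392+198+12·9·11 = 5778; k=4: (L₁..L₄)·(L₅..L₅) → 1980+0+12·2·11 = 2244.
Best split is after L₄, i.e. k = 4.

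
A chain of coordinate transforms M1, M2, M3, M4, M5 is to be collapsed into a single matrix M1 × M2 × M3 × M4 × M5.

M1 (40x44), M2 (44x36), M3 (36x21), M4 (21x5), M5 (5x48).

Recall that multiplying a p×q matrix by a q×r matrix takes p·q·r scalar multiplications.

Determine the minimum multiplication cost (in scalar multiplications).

Adjacent pairs: M1M2 = 40·44·36 = 63360; M2M3 = 44·36·21 = 33264; M3M4 = 36·21·5 = 3780; M4M5 = 21·5·48 = 5040.
Length 3: M1..M3: k=1: 0+33264+40·44·21=70224; k=2: 63360+0+40·36·21=93600 → min 70224 | M2..M4: k=2: 0+3780+44·36·5=11700; k=3: 33264+0+44·21·5=37884 → min 11700 | M3..M5: k=3: 0+5040+36·21·48=41328; k=4: 3780+0+36·5·48=12420 → min 12420.
Length 4: M1..M4: k=1: 0+11700+40·44·5=20500; k=2: 63360+3780+40·36·5=74340; k=3: 70224+0+40·21·5=74424 → min 20500 | M2..M5: k=2: 0+12420+44·36·48=88452; k=3: 33264+5040+44·21·48=82656; k=4: 11700+0+44·5·48=22260 → min 22260.
Length 5: M1..M5: k=1: 0+22260+40·44·48=106740; k=2: 63360+12420+40·36·48=144900; k=3: 70224+5040+40·21·48=115584; k=4: 20500+0+40·5·48=30100 → min 30100.
Optimal order: ((M1 × (M2 × (M3 × M4))) × M5) with cost 30100.

30100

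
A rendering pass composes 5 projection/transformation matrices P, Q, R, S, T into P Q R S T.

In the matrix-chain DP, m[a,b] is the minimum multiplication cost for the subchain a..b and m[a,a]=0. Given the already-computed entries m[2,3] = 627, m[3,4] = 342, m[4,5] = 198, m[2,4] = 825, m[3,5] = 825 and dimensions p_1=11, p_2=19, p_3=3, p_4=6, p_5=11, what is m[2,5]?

m[2,5] = min over k∈[2,4] of m[2,k]+m[k+1,5]+p_{1}·p_k·p_{5}.
k=2: 0 + 825 + 11·19·11 = 3124; k=3: 627 + 198 + 11·3·11 = 1188; k=4: 825 + 0 + 11·6·11 = 1551.
Minimum: 1188 at k=3.

1188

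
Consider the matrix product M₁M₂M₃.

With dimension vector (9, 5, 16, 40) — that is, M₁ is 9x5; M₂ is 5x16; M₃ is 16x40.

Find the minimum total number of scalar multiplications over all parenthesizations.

Order (M₁(M₂M₃)): (M₂M₃): 5×16 by 16×40 → 5×40, cost 5·16·40 = 3200; (M₁(M₂M₃)): 9×5 by 5×40 → 9×40, cost 9·5·40 = 1800; cumulative 5000. Total 5000.
Order ((M₁M₂)M₃): (M₁M₂): 9×5 by 5×16 → 9×16, cost 9·5·16 = 720; ((M₁M₂)M₃): 9×16 by 16×40 → 9×40, cost 9·16·40 = 5760; cumulative 6480. Total 6480.
Minimum: 5000.

5000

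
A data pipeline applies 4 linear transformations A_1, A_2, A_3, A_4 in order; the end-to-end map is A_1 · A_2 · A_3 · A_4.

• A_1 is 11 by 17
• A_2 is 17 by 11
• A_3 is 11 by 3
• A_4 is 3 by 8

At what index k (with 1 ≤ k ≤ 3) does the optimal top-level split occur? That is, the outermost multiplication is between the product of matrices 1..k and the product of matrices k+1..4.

3

Adjacent pairs: A_1A_2 = 11·17·11 = 2057; A_2A_3 = 17·11·3 = 561; A_3A_4 = 11·3·8 = 264.
Length 3: A_1..A_3: k=1: 0+561+11·17·3=1122; k=2: 2057+0+11·11·3=2420 → min 1122 | A_2..A_4: k=2: 0+264+17·11·8=1760; k=3: 561+0+17·3·8=969 → min 969.
Top-level splits: k=1: (A_1..A_1)·(A_2..A_4) → 0+969+11·17·8 = 2465; k=2: (A_1..A_2)·(A_3..A_4) → 2057+264+11·11·8 = 3289; k=3: (A_1..A_3)·(A_4..A_4) → 1122+0+11·3·8 = 1386.
Best split is after A_3, i.e. k = 3.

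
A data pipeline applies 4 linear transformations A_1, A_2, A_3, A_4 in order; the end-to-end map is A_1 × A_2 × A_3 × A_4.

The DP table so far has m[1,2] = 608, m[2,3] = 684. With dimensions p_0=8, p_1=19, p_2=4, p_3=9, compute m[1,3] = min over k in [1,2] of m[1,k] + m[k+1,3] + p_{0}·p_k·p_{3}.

896

m[1,3] = min over k∈[1,2] of m[1,k]+m[k+1,3]+p_{0}·p_k·p_{3}.
k=1: 0 + 684 + 8·19·9 = 2052; k=2: 608 + 0 + 8·4·9 = 896.
Minimum: 896 at k=2.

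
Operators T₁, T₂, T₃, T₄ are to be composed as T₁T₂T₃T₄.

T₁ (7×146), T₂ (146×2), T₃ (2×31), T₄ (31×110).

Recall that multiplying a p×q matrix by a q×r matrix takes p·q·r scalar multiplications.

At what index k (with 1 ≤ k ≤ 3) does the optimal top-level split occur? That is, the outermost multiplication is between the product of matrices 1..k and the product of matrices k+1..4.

Adjacent pairs: T₁T₂ = 7·146·2 = 2044; T₂T₃ = 146·2·31 = 9052; T₃T₄ = 2·31·110 = 6820.
Length 3: T₁..T₃: k=1: 0+9052+7·146·31=40734; k=2: 2044+0+7·2·31=2478 → min 2478 | T₂..T₄: k=2: 0+6820+146·2·110=38940; k=3: 9052+0+146·31·110=506912 → min 38940.
Top-level splits: k=1: (T₁..T₁)·(T₂..T₄) → 0+38940+7·146·110 = 151360; k=2: (T₁..T₂)·(T₃..T₄) → 2044+6820+7·2·110 = 10404; k=3: (T₁..T₃)·(T₄..T₄) → 2478+0+7·31·110 = 26348.
Best split is after T₂, i.e. k = 2.

2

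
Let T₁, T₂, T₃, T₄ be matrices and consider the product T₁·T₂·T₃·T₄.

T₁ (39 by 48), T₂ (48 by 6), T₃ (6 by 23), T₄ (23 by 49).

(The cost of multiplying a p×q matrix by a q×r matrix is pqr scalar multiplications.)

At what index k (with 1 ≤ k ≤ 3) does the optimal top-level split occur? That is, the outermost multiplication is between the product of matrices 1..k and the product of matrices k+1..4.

Adjacent pairs: T₁T₂ = 39·48·6 = 11232; T₂T₃ = 48·6·23 = 6624; T₃T₄ = 6·23·49 = 6762.
Length 3: T₁..T₃: k=1: 0+6624+39·48·23=49680; k=2: 11232+0+39·6·23=16614 → min 16614 | T₂..T₄: k=2: 0+6762+48·6·49=20874; k=3: 6624+0+48·23·49=60720 → min 20874.
Top-level splits: k=1: (T₁..T₁)·(T₂..T₄) → 0+20874+39·48·49 = 112602; k=2: (T₁..T₂)·(T₃..T₄) → 11232+6762+39·6·49 = 29460; k=3: (T₁..T₃)·(T₄..T₄) → 16614+0+39·23·49 = 60567.
Best split is after T₂, i.e. k = 2.

2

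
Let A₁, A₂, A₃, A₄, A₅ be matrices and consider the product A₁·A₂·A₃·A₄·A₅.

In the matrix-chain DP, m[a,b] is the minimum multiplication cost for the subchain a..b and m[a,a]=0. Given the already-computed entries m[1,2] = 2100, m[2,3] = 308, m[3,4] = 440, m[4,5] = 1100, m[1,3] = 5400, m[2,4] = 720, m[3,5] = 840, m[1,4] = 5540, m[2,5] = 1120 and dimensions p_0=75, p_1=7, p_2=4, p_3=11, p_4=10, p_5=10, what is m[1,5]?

m[1,5] = min over k∈[1,4] of m[1,k]+m[k+1,5]+p_{0}·p_k·p_{5}.
k=1: 0 + 1120 + 75·7·10 = 6370; k=2: 2100 + 840 + 75·4·10 = 5940; k=3: 5400 + 1100 + 75·11·10 = 14750; k=4: 5540 + 0 + 75·10·10 = 13040.
Minimum: 5940 at k=2.

5940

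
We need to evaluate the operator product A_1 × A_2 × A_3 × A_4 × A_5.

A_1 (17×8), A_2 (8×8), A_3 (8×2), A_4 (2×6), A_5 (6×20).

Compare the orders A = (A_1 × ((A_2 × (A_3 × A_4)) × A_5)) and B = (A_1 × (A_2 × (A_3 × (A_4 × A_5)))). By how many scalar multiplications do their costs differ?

Order A = (A_1 × ((A_2 × (A_3 × A_4)) × A_5)): (A_3 × A_4): 8×2 by 2×6 → 8×6, cost 8·2·6 = 96; (A_2 × (A_3 × A_4)): 8×8 by 8×6 → 8×6, cost 8·8·6 = 384; cumulative 480; ((A_2 × (A_3 × A_4)) × A_5): 8×6 by 6×20 → 8×20, cost 8·6·20 = 960; cumulative 1440; (A_1 × ((A_2 × (A_3 × A_4)) × A_5)): 17×8 by 8×20 → 17×20, cost 17·8·20 = 2720; cumulative 4160. Total 4160.
Order B = (A_1 × (A_2 × (A_3 × (A_4 × A_5)))): (A_4 × A_5): 2×6 by 6×20 → 2×20, cost 2·6·20 = 240; (A_3 × (A_4 × A_5)): 8×2 by 2×20 → 8×20, cost 8·2·20 = 320; cumulative 560; (A_2 × (A_3 × (A_4 × A_5))): 8×8 by 8×20 → 8×20, cost 8·8·20 = 1280; cumulative 1840; (A_1 × (A_2 × (A_3 × (A_4 × A_5)))): 17×8 by 8×20 → 17×20, cost 17·8·20 = 2720; cumulative 4560. Total 4560.
Difference: |4160 − 4560| = 400.

400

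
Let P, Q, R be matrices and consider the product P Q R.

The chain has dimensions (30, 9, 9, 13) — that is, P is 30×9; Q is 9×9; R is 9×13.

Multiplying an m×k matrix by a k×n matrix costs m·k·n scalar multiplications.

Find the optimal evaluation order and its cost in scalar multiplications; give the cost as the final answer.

(P (Q R)): cost 4563.
((P Q) R): cost 5940.
Optimal: (P (Q R)) with cost 4563.

4563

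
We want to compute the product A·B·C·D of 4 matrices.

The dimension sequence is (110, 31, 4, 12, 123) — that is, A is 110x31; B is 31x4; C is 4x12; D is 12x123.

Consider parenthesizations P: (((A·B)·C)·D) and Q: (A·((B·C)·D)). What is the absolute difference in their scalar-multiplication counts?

285394

Order P = (((A·B)·C)·D): (A·B): 110×31 by 31×4 → 110×4, cost 110·31·4 = 13640; ((A·B)·C): 110×4 by 4×12 → 110×12, cost 110·4·12 = 5280; cumulative 18920; (((A·B)·C)·D): 110×12 by 12×123 → 110×123, cost 110·12·123 = 162360; cumulative 181280. Total 181280.
Order Q = (A·((B·C)·D)): (B·C): 31×4 by 4×12 → 31×12, cost 31·4·12 = 1488; ((B·C)·D): 31×12 by 12×123 → 31×123, cost 31·12·123 = 45756; cumulative 47244; (A·((B·C)·D)): 110×31 by 31×123 → 110×123, cost 110·31·123 = 419430; cumulative 466674. Total 466674.
Difference: |181280 − 466674| = 285394.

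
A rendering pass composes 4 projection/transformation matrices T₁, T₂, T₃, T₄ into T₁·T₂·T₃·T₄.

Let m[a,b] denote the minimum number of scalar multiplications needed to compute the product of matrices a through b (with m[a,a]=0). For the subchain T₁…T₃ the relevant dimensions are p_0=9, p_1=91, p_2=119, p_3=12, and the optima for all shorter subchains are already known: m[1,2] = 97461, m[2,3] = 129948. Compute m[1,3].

110313

m[1,3] = min over k∈[1,2] of m[1,k]+m[k+1,3]+p_{0}·p_k·p_{3}.
k=1: 0 + 129948 + 9·91·12 = 139776; k=2: 97461 + 0 + 9·119·12 = 110313.
Minimum: 110313 at k=2.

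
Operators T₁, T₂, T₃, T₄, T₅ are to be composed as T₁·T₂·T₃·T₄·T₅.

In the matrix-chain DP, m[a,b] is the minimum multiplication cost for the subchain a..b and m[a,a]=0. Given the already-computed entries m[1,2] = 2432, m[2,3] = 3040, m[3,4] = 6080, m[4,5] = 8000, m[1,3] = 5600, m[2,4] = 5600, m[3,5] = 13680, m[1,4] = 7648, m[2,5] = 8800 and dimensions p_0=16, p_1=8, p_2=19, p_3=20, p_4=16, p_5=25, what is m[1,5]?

m[1,5] = min over k∈[1,4] of m[1,k]+m[k+1,5]+p_{0}·p_k·p_{5}.
k=1: 0 + 8800 + 16·8·25 = 12000; k=2: 2432 + 13680 + 16·19·25 = 23712; k=3: 5600 + 8000 + 16·20·25 = 21600; k=4: 7648 + 0 + 16·16·25 = 14048.
Minimum: 12000 at k=1.

12000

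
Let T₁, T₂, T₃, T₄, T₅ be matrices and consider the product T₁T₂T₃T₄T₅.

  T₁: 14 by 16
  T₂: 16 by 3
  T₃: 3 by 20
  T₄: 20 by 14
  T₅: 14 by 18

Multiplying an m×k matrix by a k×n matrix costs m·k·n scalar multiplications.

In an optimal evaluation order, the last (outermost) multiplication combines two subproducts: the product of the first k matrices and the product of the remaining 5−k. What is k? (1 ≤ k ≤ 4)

Adjacent pairs: T₁T₂ = 14·16·3 = 672; T₂T₃ = 16·3·20 = 960; T₃T₄ = 3·20·14 = 840; T₄T₅ = 20·14·18 = 5040.
Length 3: T₁..T₃: k=1: 0+960+14·16·20=5440; k=2: 672+0+14·3·20=1512 → min 1512 | T₂..T₄: k=2: 0+840+16·3·14=1512; k=3: 960+0+16·20·14=5440 → min 1512 | T₃..T₅: k=3: 0+5040+3·20·18=6120; k=4: 840+0+3·14·18=1596 → min 1596.
Length 4: T₁..T₄: k=1: 0+1512+14·16·14=4648; k=2: 672+840+14·3·14=2100; k=3: 1512+0+14·20·14=5432 → min 2100 | T₂..T₅: k=2: 0+1596+16·3·18=2460; k=3: 960+5040+16·20·18=11760; k=4: 1512+0+16·14·18=5544 → min 2460.
Top-level splits: k=1: (T₁..T₁)·(T₂..T₅) → 0+2460+14·16·18 = 6492; k=2: (T₁..T₂)·(T₃..T₅) → 672+1596+14·3·18 = 3024; k=3: (T₁..T₃)·(T₄..T₅) → 1512+5040+14·20·18 = 11592; k=4: (T₁..T₄)·(T₅..T₅) → 2100+0+14·14·18 = 5628.
Best split is after T₂, i.e. k = 2.

2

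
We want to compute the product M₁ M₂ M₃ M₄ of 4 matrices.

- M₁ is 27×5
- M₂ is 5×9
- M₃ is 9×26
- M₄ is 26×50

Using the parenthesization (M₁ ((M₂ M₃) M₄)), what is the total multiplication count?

(M₂ M₃): 5×9 by 9×26 → 5×26, cost 5·9·26 = 1170
((M₂ M₃) M₄): 5×26 by 26×50 → 5×50, cost 5·26·50 = 6500; cumulative 7670
(M₁ ((M₂ M₃) M₄)): 27×5 by 5×50 → 27×50, cost 27·5·50 = 6750; cumulative 14420
Total: 14420 scalar multiplications.

14420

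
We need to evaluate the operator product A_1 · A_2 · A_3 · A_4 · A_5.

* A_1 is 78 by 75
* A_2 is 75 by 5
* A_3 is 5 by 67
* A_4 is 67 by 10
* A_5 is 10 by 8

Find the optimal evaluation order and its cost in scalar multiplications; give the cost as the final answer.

Adjacent pairs: A_1A_2 = 78·75·5 = 29250; A_2A_3 = 75·5·67 = 25125; A_3A_4 = 5·67·10 = 3350; A_4A_5 = 67·10·8 = 5360.
Length 3: A_1..A_3: k=1: 0+25125+78·75·67=417075; k=2: 29250+0+78·5·67=55380 → min 55380 | A_2..A_4: k=2: 0+3350+75·5·10=7100; k=3: 25125+0+75·67·10=75375 → min 7100 | A_3..A_5: k=3: 0+5360+5·67·8=8040; k=4: 3350+0+5·10·8=3750 → min 3750.
Length 4: A_1..A_4: k=1: 0+7100+78·75·10=65600; k=2: 29250+3350+78·5·10=36500; k=3: 55380+0+78·67·10=107640 → min 36500 | A_2..A_5: k=2: 0+3750+75·5·8=6750; k=3: 25125+5360+75·67·8=70685; k=4: 7100+0+75·10·8=13100 → min 6750.
Length 5: A_1..A_5: k=1: 0+6750+78·75·8=53550; k=2: 29250+3750+78·5·8=36120; k=3: 55380+5360+78·67·8=102548; k=4: 36500+0+78·10·8=42740 → min 36120.
Optimal parenthesization: ((A_1 · A_2) · ((A_3 · A_4) · A_5)) with cost 36120.

36120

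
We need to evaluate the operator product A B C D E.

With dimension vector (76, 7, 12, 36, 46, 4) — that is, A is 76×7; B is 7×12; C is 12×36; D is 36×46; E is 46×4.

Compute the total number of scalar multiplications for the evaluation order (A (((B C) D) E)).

18032

(B C): 7×12 by 12×36 → 7×36, cost 7·12·36 = 3024
((B C) D): 7×36 by 36×46 → 7×46, cost 7·36·46 = 11592; cumulative 14616
(((B C) D) E): 7×46 by 46×4 → 7×4, cost 7·46·4 = 1288; cumulative 15904
(A (((B C) D) E)): 76×7 by 7×4 → 76×4, cost 76·7·4 = 2128; cumulative 18032
Total: 18032 scalar multiplications.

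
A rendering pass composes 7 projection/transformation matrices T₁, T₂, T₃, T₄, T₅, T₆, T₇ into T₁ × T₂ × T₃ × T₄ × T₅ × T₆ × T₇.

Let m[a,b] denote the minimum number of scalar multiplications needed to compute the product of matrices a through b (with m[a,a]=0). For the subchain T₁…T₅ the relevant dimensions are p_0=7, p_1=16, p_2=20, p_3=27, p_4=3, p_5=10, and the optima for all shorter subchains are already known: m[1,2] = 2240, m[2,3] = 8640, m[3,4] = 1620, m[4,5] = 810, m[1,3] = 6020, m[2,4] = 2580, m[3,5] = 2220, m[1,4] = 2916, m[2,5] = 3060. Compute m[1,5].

3126

m[1,5] = min over k∈[1,4] of m[1,k]+m[k+1,5]+p_{0}·p_k·p_{5}.
k=1: 0 + 3060 + 7·16·10 = 4180; k=2: 2240 + 2220 + 7·20·10 = 5860; k=3: 6020 + 810 + 7·27·10 = 8720; k=4: 2916 + 0 + 7·3·10 = 3126.
Minimum: 3126 at k=4.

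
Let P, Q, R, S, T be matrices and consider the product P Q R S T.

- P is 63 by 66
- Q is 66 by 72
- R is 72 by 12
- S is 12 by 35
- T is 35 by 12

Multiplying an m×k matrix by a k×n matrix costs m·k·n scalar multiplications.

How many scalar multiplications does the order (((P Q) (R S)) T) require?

514836

(P Q): 63×66 by 66×72 → 63×72, cost 63·66·72 = 299376
(R S): 72×12 by 12×35 → 72×35, cost 72·12·35 = 30240
((P Q) (R S)): 63×72 by 72×35 → 63×35, cost 63·72·35 = 158760; cumulative 488376
(((P Q) (R S)) T): 63×35 by 35×12 → 63×12, cost 63·35·12 = 26460; cumulative 514836
Total: 514836 scalar multiplications.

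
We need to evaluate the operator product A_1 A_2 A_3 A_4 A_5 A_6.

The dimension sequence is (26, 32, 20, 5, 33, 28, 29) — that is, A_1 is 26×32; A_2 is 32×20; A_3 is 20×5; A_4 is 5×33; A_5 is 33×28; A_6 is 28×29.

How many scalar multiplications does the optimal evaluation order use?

Adjacent pairs: A_1A_2 = 26·32·20 = 16640; A_2A_3 = 32·20·5 = 3200; A_3A_4 = 20·5·33 = 3300; A_4A_5 = 5·33·28 = 4620; A_5A_6 = 33·28·29 = 26796.
Length 3: A_1..A_3: k=1: 0+3200+26·32·5=7360; k=2: 16640+0+26·20·5=19240 → min 7360 | A_2..A_4: k=2: 0+3300+32·20·33=24420; k=3: 3200+0+32·5·33=8480 → min 8480 | A_3..A_5: k=3: 0+4620+20·5·28=7420; k=4: 3300+0+20·33·28=21780 → min 7420 | A_4..A_6: k=4: 0+26796+5·33·29=31581; k=5: 4620+0+5·28·29=8680 → min 8680.
Length 4: A_1..A_4: k=1: 0+8480+26·32·33=35936; k=2: 16640+3300+26·20·33=37100; k=3: 7360+0+26·5·33=11650 → min 11650 | A_2..A_5: k=2: 0+7420+32·20·28=25340; k=3: 3200+4620+32·5·28=12300; k=4: 8480+0+32·33·28=38048 → min 12300 | A_3..A_6: k=3: 0+8680+20·5·29=11580; k=4: 3300+26796+20·33·29=49236; k=5: 7420+0+20·28·29=23660 → min 11580.
Length 5: A_1..A_5: k=1: 0+12300+26·32·28=35596; k=2: 16640+7420+26·20·28=38620; k=3: 7360+4620+26·5·28=15620; k=4: 11650+0+26·33·28=35674 → min 15620 | A_2..A_6: k=2: 0+11580+32·20·29=30140; k=3: 3200+8680+32·5·29=16520; k=4: 8480+26796+32·33·29=65900; k=5: 12300+0+32·28·29=38284 → min 16520.
Length 6: A_1..A_6: k=1: 0+16520+26·32·29=40648; k=2: 16640+11580+26·20·29=43300; k=3: 7360+8680+26·5·29=19810; k=4: 11650+26796+26·33·29=63328; k=5: 15620+0+26·28·29=36732 → min 19810.
Optimal order: ((A_1 (A_2 A_3)) ((A_4 A_5) A_6)) with cost 19810.

19810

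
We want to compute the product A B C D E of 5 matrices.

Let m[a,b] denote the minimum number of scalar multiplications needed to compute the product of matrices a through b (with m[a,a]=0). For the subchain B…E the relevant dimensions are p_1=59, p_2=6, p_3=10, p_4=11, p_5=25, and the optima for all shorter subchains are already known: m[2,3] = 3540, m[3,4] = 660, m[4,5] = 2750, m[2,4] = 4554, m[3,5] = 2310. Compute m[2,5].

11160

m[2,5] = min over k∈[2,4] of m[2,k]+m[k+1,5]+p_{1}·p_k·p_{5}.
k=2: 0 + 2310 + 59·6·25 = 11160; k=3: 3540 + 2750 + 59·10·25 = 21040; k=4: 4554 + 0 + 59·11·25 = 20779.
Minimum: 11160 at k=2.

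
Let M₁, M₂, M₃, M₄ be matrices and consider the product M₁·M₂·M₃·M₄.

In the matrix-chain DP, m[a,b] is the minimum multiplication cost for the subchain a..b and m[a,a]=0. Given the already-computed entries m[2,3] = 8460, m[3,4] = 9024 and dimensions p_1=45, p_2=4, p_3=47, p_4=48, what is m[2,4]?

m[2,4] = min over k∈[2,3] of m[2,k]+m[k+1,4]+p_{1}·p_k·p_{4}.
k=2: 0 + 9024 + 45·4·48 = 17664; k=3: 8460 + 0 + 45·47·48 = 109980.
Minimum: 17664 at k=2.

17664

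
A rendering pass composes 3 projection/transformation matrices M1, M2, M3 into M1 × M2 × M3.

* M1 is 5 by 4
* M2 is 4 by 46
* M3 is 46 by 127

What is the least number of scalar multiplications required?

25908

Order (M1 × (M2 × M3)): (M2 × M3): 4×46 by 46×127 → 4×127, cost 4·46·127 = 23368; (M1 × (M2 × M3)): 5×4 by 4×127 → 5×127, cost 5·4·127 = 2540; cumulative 25908. Total 25908.
Order ((M1 × M2) × M3): (M1 × M2): 5×4 by 4×46 → 5×46, cost 5·4·46 = 920; ((M1 × M2) × M3): 5×46 by 46×127 → 5×127, cost 5·46·127 = 29210; cumulative 30130. Total 30130.
Minimum: 25908.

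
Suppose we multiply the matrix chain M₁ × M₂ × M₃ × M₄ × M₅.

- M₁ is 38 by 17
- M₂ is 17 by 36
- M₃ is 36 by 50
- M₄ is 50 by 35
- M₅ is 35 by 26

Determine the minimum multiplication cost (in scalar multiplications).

92616

Adjacent pairs: M₁M₂ = 38·17·36 = 23256; M₂M₃ = 17·36·50 = 30600; M₃M₄ = 36·50·35 = 63000; M₄M₅ = 50·35·26 = 45500.
Length 3: M₁..M₃: k=1: 0+30600+38·17·50=62900; k=2: 23256+0+38·36·50=91656 → min 62900 | M₂..M₄: k=2: 0+63000+17·36·35=84420; k=3: 30600+0+17·50·35=60350 → min 60350 | M₃..M₅: k=3: 0+45500+36·50·26=92300; k=4: 63000+0+36·35·26=95760 → min 92300.
Length 4: M₁..M₄: k=1: 0+60350+38·17·35=82960; k=2: 23256+63000+38·36·35=134136; k=3: 62900+0+38·50·35=129400 → min 82960 | M₂..M₅: k=2: 0+92300+17·36·26=108212; k=3: 30600+45500+17·50·26=98200; k=4: 60350+0+17·35·26=75820 → min 75820.
Length 5: M₁..M₅: k=1: 0+75820+38·17·26=92616; k=2: 23256+92300+38·36·26=151124; k=3: 62900+45500+38·50·26=157800; k=4: 82960+0+38·35·26=117540 → min 92616.
Optimal order: (M₁ × (((M₂ × M₃) × M₄) × M₅)) with cost 92616.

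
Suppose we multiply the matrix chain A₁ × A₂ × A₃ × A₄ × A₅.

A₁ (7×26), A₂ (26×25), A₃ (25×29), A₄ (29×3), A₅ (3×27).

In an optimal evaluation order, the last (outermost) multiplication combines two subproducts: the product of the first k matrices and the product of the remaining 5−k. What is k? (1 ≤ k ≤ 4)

4

Adjacent pairs: A₁A₂ = 7·26·25 = 4550; A₂A₃ = 26·25·29 = 18850; A₃A₄ = 25·29·3 = 2175; A₄A₅ = 29·3·27 = 2349.
Length 3: A₁..A₃: k=1: 0+18850+7·26·29=24128; k=2: 4550+0+7·25·29=9625 → min 9625 | A₂..A₄: k=2: 0+2175+26·25·3=4125; k=3: 18850+0+26·29·3=21112 → min 4125 | A₃..A₅: k=3: 0+2349+25·29·27=21924; k=4: 2175+0+25·3·27=4200 → min 4200.
Length 4: A₁..A₄: k=1: 0+4125+7·26·3=4671; k=2: 4550+2175+7·25·3=7250; k=3: 9625+0+7·29·3=10234 → min 4671 | A₂..A₅: k=2: 0+4200+26·25·27=21750; k=3: 18850+2349+26·29·27=41557; k=4: 4125+0+26·3·27=6231 → min 6231.
Top-level splits: k=1: (A₁..A₁)·(A₂..A₅) → 0+6231+7·26·27 = 11145; k=2: (A₁..A₂)·(A₃..A₅) → 4550+4200+7·25·27 = 13475; k=3: (A₁..A₃)·(A₄..A₅) → 9625+2349+7·29·27 = 17455; k=4: (A₁..A₄)·(A₅..A₅) → 4671+0+7·3·27 = 5238.
Best split is after A₄, i.e. k = 4.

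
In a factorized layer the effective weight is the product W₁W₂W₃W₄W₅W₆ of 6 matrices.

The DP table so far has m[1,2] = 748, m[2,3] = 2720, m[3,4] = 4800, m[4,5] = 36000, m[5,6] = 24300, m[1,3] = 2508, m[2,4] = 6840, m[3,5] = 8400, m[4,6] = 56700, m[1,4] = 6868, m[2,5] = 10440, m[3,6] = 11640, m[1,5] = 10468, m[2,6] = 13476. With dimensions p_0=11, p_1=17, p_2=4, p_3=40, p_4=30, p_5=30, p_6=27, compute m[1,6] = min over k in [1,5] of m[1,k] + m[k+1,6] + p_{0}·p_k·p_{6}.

m[1,6] = min over k∈[1,5] of m[1,k]+m[k+1,6]+p_{0}·p_k·p_{6}.
k=1: 0 + 13476 + 11·17·27 = 18525; k=2: 748 + 11640 + 11·4·27 = 13576; k=3: 2508 + 56700 + 11·40·27 = 71088; k=4: 6868 + 24300 + 11·30·27 = 40078; k=5: 10468 + 0 + 11·30·27 = 19378.
Minimum: 13576 at k=2.

13576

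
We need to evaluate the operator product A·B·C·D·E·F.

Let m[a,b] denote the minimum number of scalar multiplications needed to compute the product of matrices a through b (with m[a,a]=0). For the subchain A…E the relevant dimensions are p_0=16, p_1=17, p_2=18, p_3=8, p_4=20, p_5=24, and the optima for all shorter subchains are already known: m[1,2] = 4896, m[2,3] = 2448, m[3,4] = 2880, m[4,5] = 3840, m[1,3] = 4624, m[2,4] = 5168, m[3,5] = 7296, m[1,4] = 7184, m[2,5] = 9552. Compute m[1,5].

11536

m[1,5] = min over k∈[1,4] of m[1,k]+m[k+1,5]+p_{0}·p_k·p_{5}.
k=1: 0 + 9552 + 16·17·24 = 16080; k=2: 4896 + 7296 + 16·18·24 = 19104; k=3: 4624 + 3840 + 16·8·24 = 11536; k=4: 7184 + 0 + 16·20·24 = 14864.
Minimum: 11536 at k=3.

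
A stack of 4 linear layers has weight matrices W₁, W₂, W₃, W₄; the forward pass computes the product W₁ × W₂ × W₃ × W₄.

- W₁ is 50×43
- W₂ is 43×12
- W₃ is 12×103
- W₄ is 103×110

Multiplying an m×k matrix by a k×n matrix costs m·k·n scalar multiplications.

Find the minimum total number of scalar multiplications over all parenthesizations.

Adjacent pairs: W₁W₂ = 50·43·12 = 25800; W₂W₃ = 43·12·103 = 53148; W₃W₄ = 12·103·110 = 135960.
Length 3: W₁..W₃: k=1: 0+53148+50·43·103=274598; k=2: 25800+0+50·12·103=87600 → min 87600 | W₂..W₄: k=2: 0+135960+43·12·110=192720; k=3: 53148+0+43·103·110=540338 → min 192720.
Length 4: W₁..W₄: k=1: 0+192720+50·43·110=429220; k=2: 25800+135960+50·12·110=227760; k=3: 87600+0+50·103·110=654100 → min 227760.
Optimal order: ((W₁ × W₂) × (W₃ × W₄)) with cost 227760.

227760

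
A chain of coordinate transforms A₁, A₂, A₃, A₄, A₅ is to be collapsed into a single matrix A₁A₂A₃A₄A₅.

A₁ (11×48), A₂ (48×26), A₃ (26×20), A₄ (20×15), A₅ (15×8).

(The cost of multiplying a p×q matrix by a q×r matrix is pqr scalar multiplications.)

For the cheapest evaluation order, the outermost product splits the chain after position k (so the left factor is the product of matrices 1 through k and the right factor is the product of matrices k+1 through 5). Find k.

1

Adjacent pairs: A₁A₂ = 11·48·26 = 13728; A₂A₃ = 48·26·20 = 24960; A₃A₄ = 26·20·15 = 7800; A₄A₅ = 20·15·8 = 2400.
Length 3: A₁..A₃: k=1: 0+24960+11·48·20=35520; k=2: 13728+0+11·26·20=19448 → min 19448 | A₂..A₄: k=2: 0+7800+48·26·15=26520; k=3: 24960+0+48·20·15=39360 → min 26520 | A₃..A₅: k=3: 0+2400+26·20·8=6560; k=4: 7800+0+26·15·8=10920 → min 6560.
Length 4: A₁..A₄: k=1: 0+26520+11·48·15=34440; k=2: 13728+7800+11·26·15=25818; k=3: 19448+0+11·20·15=22748 → min 22748 | A₂..A₅: k=2: 0+6560+48·26·8=16544; k=3: 24960+2400+48·20·8=35040; k=4: 26520+0+48·15·8=32280 → min 16544.
Top-level splits: k=1: (A₁..A₁)·(A₂..A₅) → 0+16544+11·48·8 = 20768; k=2: (A₁..A₂)·(A₃..A₅) → 13728+6560+11·26·8 = 22576; k=3: (A₁..A₃)·(A₄..A₅) → 19448+2400+11·20·8 = 23608; k=4: (A₁..A₄)·(A₅..A₅) → 22748+0+11·15·8 = 24068.
Best split is after A₁, i.e. k = 1.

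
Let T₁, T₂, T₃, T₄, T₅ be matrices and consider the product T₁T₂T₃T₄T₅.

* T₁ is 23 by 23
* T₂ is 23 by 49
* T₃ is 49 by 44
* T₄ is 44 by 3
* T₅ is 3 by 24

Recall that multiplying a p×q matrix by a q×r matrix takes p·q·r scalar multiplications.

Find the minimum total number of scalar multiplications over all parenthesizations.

Adjacent pairs: T₁T₂ = 23·23·49 = 25921; T₂T₃ = 23·49·44 = 49588; T₃T₄ = 49·44·3 = 6468; T₄T₅ = 44·3·24 = 3168.
Length 3: T₁..T₃: k=1: 0+49588+23·23·44=72864; k=2: 25921+0+23·49·44=75509 → min 72864 | T₂..T₄: k=2: 0+6468+23·49·3=9849; k=3: 49588+0+23·44·3=52624 → min 9849 | T₃..T₅: k=3: 0+3168+49·44·24=54912; k=4: 6468+0+49·3·24=9996 → min 9996.
Length 4: T₁..T₄: k=1: 0+9849+23·23·3=11436; k=2: 25921+6468+23·49·3=35770; k=3: 72864+0+23·44·3=75900 → min 11436 | T₂..T₅: k=2: 0+9996+23·49·24=37044; k=3: 49588+3168+23·44·24=77044; k=4: 9849+0+23·3·24=11505 → min 11505.
Length 5: T₁..T₅: k=1: 0+11505+23·23·24=24201; k=2: 25921+9996+23·49·24=62965; k=3: 72864+3168+23·44·24=100320; k=4: 11436+0+23·3·24=13092 → min 13092.
Optimal order: ((T₁(T₂(T₃T₄)))T₅) with cost 13092.

13092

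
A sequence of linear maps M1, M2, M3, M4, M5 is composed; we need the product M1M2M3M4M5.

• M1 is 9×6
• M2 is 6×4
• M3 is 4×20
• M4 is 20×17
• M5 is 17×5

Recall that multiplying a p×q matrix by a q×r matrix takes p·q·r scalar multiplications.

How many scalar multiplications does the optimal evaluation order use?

Adjacent pairs: M1M2 = 9·6·4 = 216; M2M3 = 6·4·20 = 480; M3M4 = 4·20·17 = 1360; M4M5 = 20·17·5 = 1700.
Length 3: M1..M3: k=1: 0+480+9·6·20=1560; k=2: 216+0+9·4·20=936 → min 936 | M2..M4: k=2: 0+1360+6·4·17=1768; k=3: 480+0+6·20·17=2520 → min 1768 | M3..M5: k=3: 0+1700+4·20·5=2100; k=4: 1360+0+4·17·5=1700 → min 1700.
Length 4: M1..M4: k=1: 0+1768+9·6·17=2686; k=2: 216+1360+9·4·17=2188; k=3: 936+0+9·20·17=3996 → min 2188 | M2..M5: k=2: 0+1700+6·4·5=1820; k=3: 480+1700+6·20·5=2780; k=4: 1768+0+6·17·5=2278 → min 1820.
Length 5: M1..M5: k=1: 0+1820+9·6·5=2090; k=2: 216+1700+9·4·5=2096; k=3: 936+1700+9·20·5=3536; k=4: 2188+0+9·17·5=2953 → min 2090.
Optimal order: (M1(M2((M3M4)M5))) with cost 2090.

2090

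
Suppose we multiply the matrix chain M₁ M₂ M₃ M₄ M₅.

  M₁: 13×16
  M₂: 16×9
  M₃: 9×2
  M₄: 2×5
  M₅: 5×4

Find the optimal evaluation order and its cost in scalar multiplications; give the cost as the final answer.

Adjacent pairs: M₁M₂ = 13·16·9 = 1872; M₂M₃ = 16·9·2 = 288; M₃M₄ = 9·2·5 = 90; M₄M₅ = 2·5·4 = 40.
Length 3: M₁..M₃: k=1: 0+288+13·16·2=704; k=2: 1872+0+13·9·2=2106 → min 704 | M₂..M₄: k=2: 0+90+16·9·5=810; k=3: 288+0+16·2·5=448 → min 448 | M₃..M₅: k=3: 0+40+9·2·4=112; k=4: 90+0+9·5·4=270 → min 112.
Length 4: M₁..M₄: k=1: 0+448+13·16·5=1488; k=2: 1872+90+13·9·5=2547; k=3: 704+0+13·2·5=834 → min 834 | M₂..M₅: k=2: 0+112+16·9·4=688; k=3: 288+40+16·2·4=456; k=4: 448+0+16·5·4=768 → min 456.
Length 5: M₁..M₅: k=1: 0+456+13·16·4=1288; k=2: 1872+112+13·9·4=2452; k=3: 704+40+13·2·4=848; k=4: 834+0+13·5·4=1094 → min 848.
Optimal parenthesization: ((M₁ (M₂ M₃)) (M₄ M₅)) with cost 848.

848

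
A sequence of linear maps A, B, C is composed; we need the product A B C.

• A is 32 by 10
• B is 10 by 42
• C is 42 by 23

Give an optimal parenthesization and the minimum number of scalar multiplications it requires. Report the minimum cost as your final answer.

(A (B C)): cost 17020.
((A B) C): cost 44352.
Optimal: (A (B C)) with cost 17020.

17020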